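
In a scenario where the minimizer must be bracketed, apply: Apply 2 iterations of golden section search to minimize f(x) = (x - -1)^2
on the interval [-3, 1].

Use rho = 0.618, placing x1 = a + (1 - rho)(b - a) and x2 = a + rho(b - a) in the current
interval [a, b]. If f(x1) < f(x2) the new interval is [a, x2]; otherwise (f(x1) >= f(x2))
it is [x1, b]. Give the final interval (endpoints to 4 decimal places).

Golden section search for min of f(x) = (x - -1)^2 on [-3, 1].
Each step: x1 = a + (1 - rho)(b - a), x2 = a + rho(b - a); if f(x1) < f(x2) keep [a, x2], otherwise keep [x1, b].
Step 1: [-3.0000, 1.0000], x1=-1.4720 (f=0.2228), x2=-0.5280 (f=0.2228); f(x1) = f(x2) (tie, not '<') => keep [-1.4720, 1.0000]
Step 2: [-1.4720, 1.0000], x1=-0.5277 (f=0.2231), x2=0.0557 (f=1.1145); f(x1) < f(x2) => keep [-1.4720, 0.0557]
Final interval: [-1.4720, 0.0557]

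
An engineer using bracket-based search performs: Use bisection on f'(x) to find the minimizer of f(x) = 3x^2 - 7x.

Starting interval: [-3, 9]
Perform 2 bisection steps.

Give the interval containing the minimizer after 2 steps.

Finding critical point of f(x) = 3x^2 - 7x using bisection on f'(x) = 6x + -7.
f'(x) = 0 when x = 7/6.
Starting interval: [-3, 9]
Step 1: mid = 3, f'(mid) = 11, new interval = [-3, 3]
Step 2: mid = 0, f'(mid) = -7, new interval = [0, 3]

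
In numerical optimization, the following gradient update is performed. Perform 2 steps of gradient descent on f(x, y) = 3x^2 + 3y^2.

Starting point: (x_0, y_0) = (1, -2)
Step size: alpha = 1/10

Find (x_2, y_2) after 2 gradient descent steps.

f(x,y) = 3x^2 + 3y^2
grad_x = 6x + 0y, grad_y = 6y + 0x
Step 1: grad = (6, -12), (2/5, -4/5)
Step 2: grad = (12/5, -24/5), (4/25, -8/25)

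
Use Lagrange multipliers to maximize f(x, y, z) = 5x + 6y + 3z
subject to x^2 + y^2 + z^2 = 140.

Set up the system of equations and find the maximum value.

Lagrange conditions: 5 = 2*lambda*x, 6 = 2*lambda*y, 3 = 2*lambda*z
So x:5 = y:6 = z:3, i.e. x = 5t, y = 6t, z = 3t
Constraint: t^2*(5^2 + 6^2 + 3^2) = 140
  t^2 * 70 = 140  =>  t = sqrt(2)
Maximum = 5*5t + 6*6t + 3*3t = 70*sqrt(2) = sqrt(9800)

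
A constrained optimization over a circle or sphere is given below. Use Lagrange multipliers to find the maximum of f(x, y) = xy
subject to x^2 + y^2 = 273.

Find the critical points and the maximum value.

Lagrange conditions: y = 2*lambda*x and x = 2*lambda*y
If x = 0 then y = 0, violating the constraint, so x, y != 0.
Dividing: y/x = x/y => x^2 = y^2 => y = x or y = -x
Constraint: 2x^2 = 273 => x^2 = 273/2 => x = +/-sqrt(273/2)
Critical points: (sqrt(273/2), sqrt(273/2)), (-sqrt(273/2), -sqrt(273/2)), (sqrt(273/2), -sqrt(273/2)), (-sqrt(273/2), sqrt(273/2))
  y = x:  xy = x^2 = 273/2  at (sqrt(273/2), sqrt(273/2)) and (-sqrt(273/2), -sqrt(273/2))
  y = -x: xy = -x^2 = -273/2 at (sqrt(273/2), -sqrt(273/2)) and (-sqrt(273/2), sqrt(273/2))
Maximum xy = 273/2 at (sqrt(273/2), sqrt(273/2)) and (-sqrt(273/2), -sqrt(273/2))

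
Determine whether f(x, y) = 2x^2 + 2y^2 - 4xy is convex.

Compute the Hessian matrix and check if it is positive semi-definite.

f(x,y) = 2x^2 + 2y^2 - 4xy
Hessian H = [[4, -4], [-4, 4]]
trace(H) = 8, det(H) = 0
Eigenvalues: (8 +/- sqrt(64)) / 2 = 8, 0
Since both eigenvalues >= 0, f is convex.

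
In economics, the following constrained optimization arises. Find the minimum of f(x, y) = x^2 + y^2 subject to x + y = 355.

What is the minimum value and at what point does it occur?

Substitute y = 355 - x into f(x,y) = x^2 + y^2:
g(x) = x^2 + (355 - x)^2 = 2x^2 - 710x + 126025
g'(x) = 4x - 710 = 0  =>  x = 355/2
y = 355 - 355/2 = 355/2
Minimum value = (355/2)^2 + (355/2)^2 = 126025/2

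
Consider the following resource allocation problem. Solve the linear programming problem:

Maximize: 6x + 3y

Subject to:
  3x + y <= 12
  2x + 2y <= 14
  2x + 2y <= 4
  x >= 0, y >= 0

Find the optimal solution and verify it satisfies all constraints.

Feasible vertices: (0, 0), (0, 2), (2, 0)
Objective 6x + 3y at each vertex:
  (0, 0): 0
  (0, 2): 6
  (2, 0): 12
Maximum is 12 at (2, 0).
Verify constraints at (x, y) = (2, 0):
  3*2 + 1*0 = 6 <= 12
  2*2 + 2*0 = 4 <= 14
  2*2 + 2*0 = 4 <= 4 (active)
  x = 2 >= 0, y = 0 >= 0. All constraints satisfied.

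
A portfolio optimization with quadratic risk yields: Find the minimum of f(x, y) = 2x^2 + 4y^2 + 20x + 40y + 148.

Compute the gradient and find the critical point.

f(x,y) = 2x^2 + 4y^2 + 20x + 40y + 148
df/dx = 4x + (20) = 0  =>  x = -5
df/dy = 8y + (40) = 0  =>  y = -5
f(-5, -5) = 2*(-5)^2 + 4*(-5)^2 + 20*(-5) + 40*(-5) + 148 = -2
Hessian is diagonal with entries 4, 8 > 0, so this is a minimum.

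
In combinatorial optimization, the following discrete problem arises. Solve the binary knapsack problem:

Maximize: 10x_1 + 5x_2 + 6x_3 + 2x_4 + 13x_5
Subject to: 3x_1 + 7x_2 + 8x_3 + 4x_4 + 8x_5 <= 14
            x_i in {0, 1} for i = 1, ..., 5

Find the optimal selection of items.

Items: item 1 (v=10, w=3), item 2 (v=5, w=7), item 3 (v=6, w=8), item 4 (v=2, w=4), item 5 (v=13, w=8)
Capacity: 14
Checking all 32 subsets (w = total weight, v = total value):
  {}: w = 0, v = 0
  {1}: w = 3, v = 10
  {2}: w = 7, v = 5
  {3}: w = 8, v = 6
  {4}: w = 4, v = 2
  {5}: w = 8, v = 13
  {1, 2}: w = 10, v = 15
  {1, 3}: w = 11, v = 16
  {1, 4}: w = 7, v = 12
  {1, 5}: w = 11, v = 23
  {2, 3}: w = 15 > 14, infeasible
  {2, 4}: w = 11, v = 7
  {2, 5}: w = 15 > 14, infeasible
  {3, 4}: w = 12, v = 8
  {3, 5}: w = 16 > 14, infeasible
  {4, 5}: w = 12, v = 15
  {1, 2, 3}: w = 18 > 14, infeasible
  {1, 2, 4}: w = 14, v = 17
  {1, 2, 5}: w = 18 > 14, infeasible
  {1, 3, 4}: w = 15 > 14, infeasible
  {1, 3, 5}: w = 19 > 14, infeasible
  {1, 4, 5}: w = 15 > 14, infeasible
  {2, 3, 4}: w = 19 > 14, infeasible
  {2, 3, 5}: w = 23 > 14, infeasible
  {2, 4, 5}: w = 19 > 14, infeasible
  {3, 4, 5}: w = 20 > 14, infeasible
  {1, 2, 3, 4}: w = 22 > 14, infeasible
  {1, 2, 3, 5}: w = 26 > 14, infeasible
  {1, 2, 4, 5}: w = 22 > 14, infeasible
  {1, 3, 4, 5}: w = 23 > 14, infeasible
  {2, 3, 4, 5}: w = 27 > 14, infeasible
  {1, 2, 3, 4, 5}: w = 30 > 14, infeasible
Best feasible subset: items [1, 5]
Total weight: 11 <= 14, total value: 23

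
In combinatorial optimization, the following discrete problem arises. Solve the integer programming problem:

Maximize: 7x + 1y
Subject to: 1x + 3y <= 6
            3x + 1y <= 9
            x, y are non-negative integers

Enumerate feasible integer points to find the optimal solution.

Constraint 1: 1x + 3y <= 6
Constraint 2: 3x + 1y <= 9
Feasible x range (need y >= 0): 0 <= x <= min(6/1, 9/3) => x in {0, ..., 3}.
Enumerate feasible integer points row by row (the coefficient of y is 1 > 0, so for each x the largest feasible y gives the best value):
  x = 0: y <= min((6 - 1*0)/3, (9 - 3*0)/1) => y in {0, ..., 2}; best 7*0 + 1*2 = 2
  x = 1: y <= min((6 - 1*1)/3, (9 - 3*1)/1) => y in {0, ..., 1}; best 7*1 + 1*1 = 8
  x = 2: y <= min((6 - 1*2)/3, (9 - 3*2)/1) => y in {0, ..., 1}; best 7*2 + 1*1 = 15
  x = 3: y <= min((6 - 1*3)/3, (9 - 3*3)/1) => y in {0}; best 7*3 + 1*0 = 21
The maximum 7x + 1y = 21 is achieved at x = 3, y = 0.
Check: 1*3 + 3*0 = 3 <= 6 and 3*3 + 1*0 = 9 <= 9.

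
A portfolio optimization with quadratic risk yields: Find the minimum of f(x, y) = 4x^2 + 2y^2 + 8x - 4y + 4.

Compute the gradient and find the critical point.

f(x,y) = 4x^2 + 2y^2 + 8x - 4y + 4
df/dx = 8x + (8) = 0  =>  x = -1
df/dy = 4y + (-4) = 0  =>  y = 1
f(-1, 1) = 4*(-1)^2 + 2*(1)^2 + 8*(-1) + -4*(1) + 4 = -2
Hessian is diagonal with entries 8, 4 > 0, so this is a minimum.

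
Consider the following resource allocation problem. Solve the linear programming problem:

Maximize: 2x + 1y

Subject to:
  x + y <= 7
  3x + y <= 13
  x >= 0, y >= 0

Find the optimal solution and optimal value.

Feasible vertices: (0, 0), (0, 7), (3, 4), (13/3, 0)
Objective 2x + 1y at each:
  (0, 0): 0
  (0, 7): 7
  (3, 4): 10
  (13/3, 0): 26/3
Maximum is 10 at (3, 4).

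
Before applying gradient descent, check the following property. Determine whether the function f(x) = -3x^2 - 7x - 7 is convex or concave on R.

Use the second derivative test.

f(x) = -3x^2 - 7x - 7
f'(x) = -6x - 7
f''(x) = -6
Since f''(x) = -6 < 0 for all x, f is concave on R.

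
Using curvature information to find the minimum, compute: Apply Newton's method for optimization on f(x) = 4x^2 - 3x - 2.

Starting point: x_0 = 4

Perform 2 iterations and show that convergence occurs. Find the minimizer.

f(x) = 4x^2 - 3x - 2, f'(x) = 8x + (-3), f''(x) = 8
Step 1: f'(4) = 29, x_1 = 4 - 29/8 = 3/8
Step 2: f'(3/8) = 0, x_2 = 3/8 (converged)
Newton's method converges in 1 step for quadratics.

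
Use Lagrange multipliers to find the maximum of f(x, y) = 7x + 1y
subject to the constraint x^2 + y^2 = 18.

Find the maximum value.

Set up Lagrange conditions: grad f = lambda * grad g
  7 = 2*lambda*x
  1 = 2*lambda*y
From these: x/y = 7/1, so x = 7t, y = 1t for some t.
Substitute into constraint: (7t)^2 + (1t)^2 = 18
  t^2 * 50 = 18
  t = sqrt(18/50)
Maximum = 7*x + 1*y = (7^2 + 1^2)*t = 50 * sqrt(18/50) = 30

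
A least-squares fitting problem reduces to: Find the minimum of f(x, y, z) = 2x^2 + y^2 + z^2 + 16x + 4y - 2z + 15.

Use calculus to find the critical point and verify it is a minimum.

f(x,y,z) = 2x^2 + y^2 + z^2 + 16x + 4y - 2z + 15
df/dx = 4x + (16) = 0 => x = -4
df/dy = 2y + (4) = 0 => y = -2
df/dz = 2z + (-2) = 0 => z = 1
f(-4,-2,1) = 2*(-4)^2 + 1*(-2)^2 + 1*(1)^2 + 16*(-4) + 4*(-2) + -2*(1) + 15 = -22
Hessian is diagonal with entries 4, 2, 2 > 0, confirmed minimum.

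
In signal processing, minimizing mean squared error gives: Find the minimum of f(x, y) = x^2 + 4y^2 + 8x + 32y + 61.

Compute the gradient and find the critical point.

f(x,y) = x^2 + 4y^2 + 8x + 32y + 61
df/dx = 2x + (8) = 0  =>  x = -4
df/dy = 8y + (32) = 0  =>  y = -4
f(-4, -4) = 1*(-4)^2 + 4*(-4)^2 + 8*(-4) + 32*(-4) + 61 = -19
Hessian is diagonal with entries 2, 8 > 0, so this is a minimum.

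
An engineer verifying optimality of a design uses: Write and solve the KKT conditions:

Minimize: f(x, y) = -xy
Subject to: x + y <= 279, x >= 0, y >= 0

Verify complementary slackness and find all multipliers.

Problem: min -xy s.t. x + y <= 279 (multiplier lambda), x >= 0 (mu_x), y >= 0 (mu_y)
KKT stationarity: -y + lambda - mu_x = 0, -x + lambda - mu_y = 0, with lambda, mu_x, mu_y >= 0
Complementary slackness: lambda*(x + y - 279) = 0, mu_x*x = 0, mu_y*y = 0
If lambda = 0: y = -mu_x <= 0 and x = -mu_y <= 0 force x = y = 0 with f = 0; but x = y = 279/2 is feasible with f = -77841/4 < 0, so this is not the minimum. Hence lambda > 0 and x + y = 279.
Try x > 0, y > 0 (so mu_x = mu_y = 0): y = lambda, x = lambda => x = y = lambda
x + y = 279 => 2*lambda = 279 => lambda = 279/2
x* = y* = 279/2 > 0, consistent with mu_x = mu_y = 0.
(Any feasible point with x = 0 or y = 0 has f = 0 > -77841/4, so the minimum is not on those boundaries.)
min(-xy) = -77841/4 (i.e. max xy = 77841/4)
Multipliers: lambda = 279/2, mu_x = 0, mu_y = 0
Complementary slackness: lambda*(x + y - 279) = 279/2*(279/2 + 279/2 - 279) = 0, mu_x*x = 0*279/2 = 0, mu_y*y = 0*279/2 = 0. Satisfied.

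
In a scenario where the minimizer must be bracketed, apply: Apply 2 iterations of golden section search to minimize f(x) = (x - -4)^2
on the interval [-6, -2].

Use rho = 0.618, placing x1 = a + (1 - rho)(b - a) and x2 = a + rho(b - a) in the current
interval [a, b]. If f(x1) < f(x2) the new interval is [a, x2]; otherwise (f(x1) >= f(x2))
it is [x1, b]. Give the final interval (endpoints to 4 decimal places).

Golden section search for min of f(x) = (x - -4)^2 on [-6, -2].
Each step: x1 = a + (1 - rho)(b - a), x2 = a + rho(b - a); if f(x1) < f(x2) keep [a, x2], otherwise keep [x1, b].
Step 1: [-6.0000, -2.0000], x1=-4.4720 (f=0.2228), x2=-3.5280 (f=0.2228); f(x1) = f(x2) (tie, not '<') => keep [-4.4720, -2.0000]
Step 2: [-4.4720, -2.0000], x1=-3.5277 (f=0.2231), x2=-2.9443 (f=1.1145); f(x1) < f(x2) => keep [-4.4720, -2.9443]
Final interval: [-4.4720, -2.9443]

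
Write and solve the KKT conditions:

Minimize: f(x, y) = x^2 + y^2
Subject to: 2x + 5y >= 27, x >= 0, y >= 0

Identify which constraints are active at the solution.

KKT conditions for min x^2 + y^2 s.t. 2x + 5y >= 27, x >= 0, y >= 0:
Stationarity: 2x = mu*2 + mu_x, 2y = mu*5 + mu_y, with mu, mu_x, mu_y >= 0
Complementary slackness: mu*(2x + 5y - 27) = 0, mu_x*x = 0, mu_y*y = 0
(0, 0) is infeasible (2*0 + 5*0 < 27), so if mu = 0 stationarity would force x = mu_x/2 >= 0, y = mu_y/2 >= 0 with mu_x*x = mu_y*y = 0, i.e. x = y = 0: contradiction. Hence mu > 0 and 2x + 5y = 27 is active.
Try x > 0, y > 0 (so mu_x = mu_y = 0): x = 2*mu/2, y = 5*mu/2
Substitute: 2*(2*mu/2) + 5*(5*mu/2) = 27
  mu*29/2 = 27 => mu = 54/29
x* = 54/29 > 0, y* = 135/29 > 0, consistent with mu_x = mu_y = 0.
f is convex and the constraints are linear, so this KKT point is the global minimum.
f* = 729/29
Active constraints: 2x + 5y >= 27 (holds with equality, mu = 54/29 > 0); x >= 0 and y >= 0 are inactive (mu_x = mu_y = 0).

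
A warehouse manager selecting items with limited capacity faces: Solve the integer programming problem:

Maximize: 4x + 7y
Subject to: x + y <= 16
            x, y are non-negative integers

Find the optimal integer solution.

Objective: 4x + 7y, constraint: x + y <= 16
Coefficient of y is 7 > coefficient of x is 4, so allocate the entire budget to y.
Optimal: x = 0, y = 16, value = 112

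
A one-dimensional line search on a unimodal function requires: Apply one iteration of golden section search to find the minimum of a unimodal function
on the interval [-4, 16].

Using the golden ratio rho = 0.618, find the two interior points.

Golden section search on [-4, 16].
Golden ratio rho = 0.618 (approx).
Interior points:
  x_1 = -4 + (1-0.618)*20 = 3.6400
  x_2 = -4 + 0.618*20 = 8.3600
Compare f(x_1) and f(x_2) to determine which subinterval to keep.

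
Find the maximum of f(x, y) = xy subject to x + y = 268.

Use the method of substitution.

Substitute y = 268 - x into f(x,y) = xy:
g(x) = x(268 - x) = 268x - x^2
g'(x) = 268 - 2x = 0  =>  x = 134
y = 268 - 134 = 134
Maximum value = 134 * 134 = 17956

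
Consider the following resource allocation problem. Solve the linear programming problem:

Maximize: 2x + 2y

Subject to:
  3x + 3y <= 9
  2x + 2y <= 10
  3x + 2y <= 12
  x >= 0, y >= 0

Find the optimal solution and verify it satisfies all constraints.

Feasible vertices: (0, 0), (0, 3), (3, 0)
Objective 2x + 2y at each vertex:
  (0, 0): 0
  (0, 3): 6
  (3, 0): 6
Maximum is 6 at (0, 3).
Verify constraints at (x, y) = (0, 3):
  3*0 + 3*3 = 9 <= 9 (active)
  2*0 + 2*3 = 6 <= 10
  3*0 + 2*3 = 6 <= 12
  x = 0 >= 0, y = 3 >= 0. All constraints satisfied.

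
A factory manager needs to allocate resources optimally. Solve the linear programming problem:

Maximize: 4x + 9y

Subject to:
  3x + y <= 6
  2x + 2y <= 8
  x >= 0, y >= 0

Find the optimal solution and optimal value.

Feasible vertices: (0, 0), (0, 4), (1, 3), (2, 0)
Objective 4x + 9y at each:
  (0, 0): 0
  (0, 4): 36
  (1, 3): 31
  (2, 0): 8
Maximum is 36 at (0, 4).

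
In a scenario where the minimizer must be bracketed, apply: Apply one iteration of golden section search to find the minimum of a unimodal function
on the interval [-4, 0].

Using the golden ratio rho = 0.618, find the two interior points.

Golden section search on [-4, 0].
Golden ratio rho = 0.618 (approx).
Interior points:
  x_1 = -4 + (1-0.618)*4 = -2.4720
  x_2 = -4 + 0.618*4 = -1.5280
Compare f(x_1) and f(x_2) to determine which subinterval to keep.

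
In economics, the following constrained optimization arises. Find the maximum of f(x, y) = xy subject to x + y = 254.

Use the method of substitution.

Substitute y = 254 - x into f(x,y) = xy:
g(x) = x(254 - x) = 254x - x^2
g'(x) = 254 - 2x = 0  =>  x = 127
y = 254 - 127 = 127
Maximum value = 127 * 127 = 16129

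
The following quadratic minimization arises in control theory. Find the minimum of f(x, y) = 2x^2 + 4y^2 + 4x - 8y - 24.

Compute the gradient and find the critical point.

f(x,y) = 2x^2 + 4y^2 + 4x - 8y - 24
df/dx = 4x + (4) = 0  =>  x = -1
df/dy = 8y + (-8) = 0  =>  y = 1
f(-1, 1) = 2*(-1)^2 + 4*(1)^2 + 4*(-1) + -8*(1) + -24 = -30
Hessian is diagonal with entries 4, 8 > 0, so this is a minimum.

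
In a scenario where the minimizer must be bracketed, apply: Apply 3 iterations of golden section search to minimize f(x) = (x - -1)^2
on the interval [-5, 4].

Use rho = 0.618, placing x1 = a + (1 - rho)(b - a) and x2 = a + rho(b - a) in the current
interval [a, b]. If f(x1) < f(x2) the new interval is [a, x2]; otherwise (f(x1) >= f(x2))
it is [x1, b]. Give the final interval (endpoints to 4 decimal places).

Golden section search for min of f(x) = (x - -1)^2 on [-5, 4].
Each step: x1 = a + (1 - rho)(b - a), x2 = a + rho(b - a); if f(x1) < f(x2) keep [a, x2], otherwise keep [x1, b].
Step 1: [-5.0000, 4.0000], x1=-1.5620 (f=0.3158), x2=0.5620 (f=2.4398); f(x1) < f(x2) => keep [-5.0000, 0.5620]
Step 2: [-5.0000, 0.5620], x1=-2.8753 (f=3.5168), x2=-1.5627 (f=0.3166); f(x1) > f(x2) => keep [-2.8753, 0.5620]
Step 3: [-2.8753, 0.5620], x1=-1.5623 (f=0.3161), x2=-0.7511 (f=0.0620); f(x1) > f(x2) => keep [-1.5623, 0.5620]
Final interval: [-1.5623, 0.5620]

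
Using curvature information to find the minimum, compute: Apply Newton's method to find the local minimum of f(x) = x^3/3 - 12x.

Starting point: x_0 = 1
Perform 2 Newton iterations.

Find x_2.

f(x) = x^3/3 - 12x
f'(x) = x^2 - 12, f''(x) = 2x
Newton update: x_{n+1} = x_n - (x_n^2 - 12)/(2*x_n)
Step 1: x_0 = 1, f'=-11, f''=2, x_1 = 13/2
Step 2: x_1 = 13/2, f'=121/4, f''=13, x_2 = 217/52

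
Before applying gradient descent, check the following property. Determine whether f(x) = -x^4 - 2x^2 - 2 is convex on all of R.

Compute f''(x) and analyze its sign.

f(x) = -x^4 - 2x^2 - 2
f'(x) = -4x^3 + -4x
f''(x) = -12x^2 + -4
f''(x) = -12x^2 + -4 <= -4 < 0 for all x
Therefore, f is concave on R.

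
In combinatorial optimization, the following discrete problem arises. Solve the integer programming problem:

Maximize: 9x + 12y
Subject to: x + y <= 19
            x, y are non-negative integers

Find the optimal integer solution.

Objective: 9x + 12y, constraint: x + y <= 19
Coefficient of y is 12 > coefficient of x is 9, so allocate the entire budget to y.
Optimal: x = 0, y = 19, value = 228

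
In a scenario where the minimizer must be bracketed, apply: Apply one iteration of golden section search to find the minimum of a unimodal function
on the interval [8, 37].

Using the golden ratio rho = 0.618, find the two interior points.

Golden section search on [8, 37].
Golden ratio rho = 0.618 (approx).
Interior points:
  x_1 = 8 + (1-0.618)*29 = 19.0780
  x_2 = 8 + 0.618*29 = 25.9220
Compare f(x_1) and f(x_2) to determine which subinterval to keep.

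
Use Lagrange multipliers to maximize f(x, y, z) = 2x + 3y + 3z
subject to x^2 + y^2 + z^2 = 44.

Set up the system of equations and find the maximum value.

Lagrange conditions: 2 = 2*lambda*x, 3 = 2*lambda*y, 3 = 2*lambda*z
So x:2 = y:3 = z:3, i.e. x = 2t, y = 3t, z = 3t
Constraint: t^2*(2^2 + 3^2 + 3^2) = 44
  t^2 * 22 = 44  =>  t = sqrt(2)
Maximum = 2*2t + 3*3t + 3*3t = 22*sqrt(2) = sqrt(968)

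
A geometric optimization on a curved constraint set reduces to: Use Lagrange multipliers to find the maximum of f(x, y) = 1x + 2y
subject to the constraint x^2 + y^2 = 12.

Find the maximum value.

Set up Lagrange conditions: grad f = lambda * grad g
  1 = 2*lambda*x
  2 = 2*lambda*y
From these: x/y = 1/2, so x = 1t, y = 2t for some t.
Substitute into constraint: (1t)^2 + (2t)^2 = 12
  t^2 * 5 = 12
  t = sqrt(12/5)
Maximum = 1*x + 2*y = (1^2 + 2^2)*t = 5 * sqrt(12/5) = sqrt(60)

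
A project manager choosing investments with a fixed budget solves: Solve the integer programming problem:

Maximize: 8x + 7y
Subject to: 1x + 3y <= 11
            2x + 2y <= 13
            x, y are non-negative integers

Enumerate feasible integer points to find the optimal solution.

Constraint 1: 1x + 3y <= 11
Constraint 2: 2x + 2y <= 13
Feasible x range (need y >= 0): 0 <= x <= min(11/1, 13/2) => x in {0, ..., 6}.
Enumerate feasible integer points row by row (the coefficient of y is 7 > 0, so for each x the largest feasible y gives the best value):
  x = 0: y <= min((11 - 1*0)/3, (13 - 2*0)/2) => y in {0, ..., 3}; best 8*0 + 7*3 = 21
  x = 1: y <= min((11 - 1*1)/3, (13 - 2*1)/2) => y in {0, ..., 3}; best 8*1 + 7*3 = 29
  x = 2: y <= min((11 - 1*2)/3, (13 - 2*2)/2) => y in {0, ..., 3}; best 8*2 + 7*3 = 37
  x = 3: y <= min((11 - 1*3)/3, (13 - 2*3)/2) => y in {0, ..., 2}; best 8*3 + 7*2 = 38
  x = 4: y <= min((11 - 1*4)/3, (13 - 2*4)/2) => y in {0, ..., 2}; best 8*4 + 7*2 = 46
  x = 5: y <= min((11 - 1*5)/3, (13 - 2*5)/2) => y in {0, ..., 1}; best 8*5 + 7*1 = 47
  x = 6: y <= min((11 - 1*6)/3, (13 - 2*6)/2) => y in {0}; best 8*6 + 7*0 = 48
The maximum 8x + 7y = 48 is achieved at x = 6, y = 0.
Check: 1*6 + 3*0 = 6 <= 11 and 2*6 + 2*0 = 12 <= 13.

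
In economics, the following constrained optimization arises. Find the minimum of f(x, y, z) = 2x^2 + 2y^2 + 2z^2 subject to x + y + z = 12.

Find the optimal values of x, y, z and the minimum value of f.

Using Lagrange multipliers on f = 2x^2 + 2y^2 + 2z^2 with constraint x + y + z = 12:
Conditions: 2*2*x = lambda, 2*2*y = lambda, 2*2*z = lambda
So x = lambda/4, y = lambda/4, z = lambda/4
Substituting into constraint: lambda * (3/4) = 12
lambda = 16
x = 4, y = 4, z = 4
Minimum value = 96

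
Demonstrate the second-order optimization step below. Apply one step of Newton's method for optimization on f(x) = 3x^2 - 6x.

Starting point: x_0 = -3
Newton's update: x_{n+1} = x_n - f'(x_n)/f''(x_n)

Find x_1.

f(x) = 3x^2 - 6x
f'(x) = 6x + (-6), f''(x) = 6
Newton step: x_1 = x_0 - f'(x_0)/f''(x_0)
f'(-3) = -24
x_1 = -3 - -24/6 = 1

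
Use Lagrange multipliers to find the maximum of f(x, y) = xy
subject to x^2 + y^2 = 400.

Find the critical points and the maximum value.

Lagrange conditions: y = 2*lambda*x and x = 2*lambda*y
If x = 0 then y = 0, violating the constraint, so x, y != 0.
Dividing: y/x = x/y => x^2 = y^2 => y = x or y = -x
Constraint: 2x^2 = 400 => x^2 = 200 => x = +/-sqrt(200)
Critical points: (sqrt(200), sqrt(200)), (-sqrt(200), -sqrt(200)), (sqrt(200), -sqrt(200)), (-sqrt(200), sqrt(200))
  y = x:  xy = x^2 = 200  at (sqrt(200), sqrt(200)) and (-sqrt(200), -sqrt(200))
  y = -x: xy = -x^2 = -200 at (sqrt(200), -sqrt(200)) and (-sqrt(200), sqrt(200))
Maximum xy = 200 at (sqrt(200), sqrt(200)) and (-sqrt(200), -sqrt(200))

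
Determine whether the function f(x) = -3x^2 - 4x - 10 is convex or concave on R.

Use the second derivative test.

f(x) = -3x^2 - 4x - 10
f'(x) = -6x - 4
f''(x) = -6
Since f''(x) = -6 < 0 for all x, f is concave on R.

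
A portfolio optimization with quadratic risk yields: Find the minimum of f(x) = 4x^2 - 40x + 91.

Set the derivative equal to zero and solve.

f(x) = 4x^2 - 40x + 91
f'(x) = 8x + (-40) = 0
x = 40/8 = 5
f(5) = -9
Since f''(x) = 8 > 0, this is a minimum.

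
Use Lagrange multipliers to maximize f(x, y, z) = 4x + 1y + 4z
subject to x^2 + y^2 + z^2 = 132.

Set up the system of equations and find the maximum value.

Lagrange conditions: 4 = 2*lambda*x, 1 = 2*lambda*y, 4 = 2*lambda*z
So x:4 = y:1 = z:4, i.e. x = 4t, y = 1t, z = 4t
Constraint: t^2*(4^2 + 1^2 + 4^2) = 132
  t^2 * 33 = 132  =>  t = sqrt(4)
Maximum = 4*4t + 1*1t + 4*4t = 33*sqrt(4) = 66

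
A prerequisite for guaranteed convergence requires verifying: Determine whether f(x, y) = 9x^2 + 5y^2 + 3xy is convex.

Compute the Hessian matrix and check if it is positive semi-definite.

f(x,y) = 9x^2 + 5y^2 + 3xy
Hessian H = [[18, 3], [3, 10]]
trace(H) = 28, det(H) = 171
Eigenvalues: (28 +/- sqrt(100)) / 2 = 19, 9
Since both eigenvalues > 0, f is convex.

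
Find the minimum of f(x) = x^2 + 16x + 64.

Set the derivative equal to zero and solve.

f(x) = x^2 + 16x + 64
f'(x) = 2x + (16) = 0
x = -16/2 = -8
f(-8) = 0
Since f''(x) = 2 > 0, this is a minimum.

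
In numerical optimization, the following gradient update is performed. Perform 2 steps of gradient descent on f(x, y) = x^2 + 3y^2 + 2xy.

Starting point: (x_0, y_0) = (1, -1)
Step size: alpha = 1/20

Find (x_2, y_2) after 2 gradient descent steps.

f(x,y) = x^2 + 3y^2 + 2xy
grad_x = 2x + 2y, grad_y = 6y + 2x
Step 1: grad = (0, -4), (1, -4/5)
Step 2: grad = (2/5, -14/5), (49/50, -33/50)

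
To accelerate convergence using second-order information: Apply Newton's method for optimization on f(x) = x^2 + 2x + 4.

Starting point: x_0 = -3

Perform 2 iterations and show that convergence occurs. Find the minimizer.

f(x) = x^2 + 2x + 4, f'(x) = 2x + (2), f''(x) = 2
Step 1: f'(-3) = -4, x_1 = -3 - -4/2 = -1
Step 2: f'(-1) = 0, x_2 = -1 (converged)
Newton's method converges in 1 step for quadratics.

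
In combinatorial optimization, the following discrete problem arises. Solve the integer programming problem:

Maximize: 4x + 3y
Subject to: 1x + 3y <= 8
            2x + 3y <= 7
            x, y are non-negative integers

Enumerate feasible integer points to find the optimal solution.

Constraint 1: 1x + 3y <= 8
Constraint 2: 2x + 3y <= 7
Feasible x range (need y >= 0): 0 <= x <= min(8/1, 7/2) => x in {0, ..., 3}.
Enumerate feasible integer points row by row (the coefficient of y is 3 > 0, so for each x the largest feasible y gives the best value):
  x = 0: y <= min((8 - 1*0)/3, (7 - 2*0)/3) => y in {0, ..., 2}; best 4*0 + 3*2 = 6
  x = 1: y <= min((8 - 1*1)/3, (7 - 2*1)/3) => y in {0, ..., 1}; best 4*1 + 3*1 = 7
  x = 2: y <= min((8 - 1*2)/3, (7 - 2*2)/3) => y in {0, ..., 1}; best 4*2 + 3*1 = 11
  x = 3: y <= min((8 - 1*3)/3, (7 - 2*3)/3) => y in {0}; best 4*3 + 3*0 = 12
The maximum 4x + 3y = 12 is achieved at x = 3, y = 0.
Check: 1*3 + 3*0 = 3 <= 8 and 2*3 + 3*0 = 6 <= 7.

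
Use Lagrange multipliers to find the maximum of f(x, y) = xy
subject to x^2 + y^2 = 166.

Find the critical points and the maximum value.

Lagrange conditions: y = 2*lambda*x and x = 2*lambda*y
If x = 0 then y = 0, violating the constraint, so x, y != 0.
Dividing: y/x = x/y => x^2 = y^2 => y = x or y = -x
Constraint: 2x^2 = 166 => x^2 = 83 => x = +/-sqrt(83)
Critical points: (sqrt(83), sqrt(83)), (-sqrt(83), -sqrt(83)), (sqrt(83), -sqrt(83)), (-sqrt(83), sqrt(83))
  y = x:  xy = x^2 = 83  at (sqrt(83), sqrt(83)) and (-sqrt(83), -sqrt(83))
  y = -x: xy = -x^2 = -83 at (sqrt(83), -sqrt(83)) and (-sqrt(83), sqrt(83))
Maximum xy = 83 at (sqrt(83), sqrt(83)) and (-sqrt(83), -sqrt(83))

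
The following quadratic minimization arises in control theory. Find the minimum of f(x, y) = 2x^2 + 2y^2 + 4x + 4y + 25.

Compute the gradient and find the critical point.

f(x,y) = 2x^2 + 2y^2 + 4x + 4y + 25
df/dx = 4x + (4) = 0  =>  x = -1
df/dy = 4y + (4) = 0  =>  y = -1
f(-1, -1) = 2*(-1)^2 + 2*(-1)^2 + 4*(-1) + 4*(-1) + 25 = 21
Hessian is diagonal with entries 4, 4 > 0, so this is a minimum.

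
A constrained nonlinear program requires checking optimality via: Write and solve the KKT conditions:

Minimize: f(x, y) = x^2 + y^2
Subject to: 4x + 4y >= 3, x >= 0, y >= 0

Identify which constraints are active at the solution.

KKT conditions for min x^2 + y^2 s.t. 4x + 4y >= 3, x >= 0, y >= 0:
Stationarity: 2x = mu*4 + mu_x, 2y = mu*4 + mu_y, with mu, mu_x, mu_y >= 0
Complementary slackness: mu*(4x + 4y - 3) = 0, mu_x*x = 0, mu_y*y = 0
(0, 0) is infeasible (4*0 + 4*0 < 3), so if mu = 0 stationarity would force x = mu_x/2 >= 0, y = mu_y/2 >= 0 with mu_x*x = mu_y*y = 0, i.e. x = y = 0: contradiction. Hence mu > 0 and 4x + 4y = 3 is active.
Try x > 0, y > 0 (so mu_x = mu_y = 0): x = 4*mu/2, y = 4*mu/2
Substitute: 4*(4*mu/2) + 4*(4*mu/2) = 3
  mu*32/2 = 3 => mu = 3/16
x* = 3/8 > 0, y* = 3/8 > 0, consistent with mu_x = mu_y = 0.
f is convex and the constraints are linear, so this KKT point is the global minimum.
f* = 9/32
Active constraints: 4x + 4y >= 3 (holds with equality, mu = 3/16 > 0); x >= 0 and y >= 0 are inactive (mu_x = mu_y = 0).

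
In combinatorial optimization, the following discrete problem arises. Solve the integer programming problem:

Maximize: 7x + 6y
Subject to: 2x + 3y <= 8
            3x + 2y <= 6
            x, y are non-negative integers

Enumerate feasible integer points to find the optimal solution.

Constraint 1: 2x + 3y <= 8
Constraint 2: 3x + 2y <= 6
Feasible x range (need y >= 0): 0 <= x <= min(8/2, 6/3) => x in {0, ..., 2}.
Enumerate feasible integer points row by row (the coefficient of y is 6 > 0, so for each x the largest feasible y gives the best value):
  x = 0: y <= min((8 - 2*0)/3, (6 - 3*0)/2) => y in {0, ..., 2}; best 7*0 + 6*2 = 12
  x = 1: y <= min((8 - 2*1)/3, (6 - 3*1)/2) => y in {0, ..., 1}; best 7*1 + 6*1 = 13
  x = 2: y <= min((8 - 2*2)/3, (6 - 3*2)/2) => y in {0}; best 7*2 + 6*0 = 14
The maximum 7x + 6y = 14 is achieved at x = 2, y = 0.
Check: 2*2 + 3*0 = 4 <= 8 and 3*2 + 2*0 = 6 <= 6.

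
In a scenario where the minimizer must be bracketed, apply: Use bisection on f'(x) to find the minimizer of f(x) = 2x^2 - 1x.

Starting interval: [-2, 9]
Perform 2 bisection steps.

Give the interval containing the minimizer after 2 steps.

Finding critical point of f(x) = 2x^2 - 1x using bisection on f'(x) = 4x + -1.
f'(x) = 0 when x = 1/4.
Starting interval: [-2, 9]
Step 1: mid = 7/2, f'(mid) = 13, new interval = [-2, 7/2]
Step 2: mid = 3/4, f'(mid) = 2, new interval = [-2, 3/4]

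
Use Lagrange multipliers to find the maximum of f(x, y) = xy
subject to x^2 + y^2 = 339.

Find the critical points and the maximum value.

Lagrange conditions: y = 2*lambda*x and x = 2*lambda*y
If x = 0 then y = 0, violating the constraint, so x, y != 0.
Dividing: y/x = x/y => x^2 = y^2 => y = x or y = -x
Constraint: 2x^2 = 339 => x^2 = 339/2 => x = +/-sqrt(339/2)
Critical points: (sqrt(339/2), sqrt(339/2)), (-sqrt(339/2), -sqrt(339/2)), (sqrt(339/2), -sqrt(339/2)), (-sqrt(339/2), sqrt(339/2))
  y = x:  xy = x^2 = 339/2  at (sqrt(339/2), sqrt(339/2)) and (-sqrt(339/2), -sqrt(339/2))
  y = -x: xy = -x^2 = -339/2 at (sqrt(339/2), -sqrt(339/2)) and (-sqrt(339/2), sqrt(339/2))
Maximum xy = 339/2 at (sqrt(339/2), sqrt(339/2)) and (-sqrt(339/2), -sqrt(339/2))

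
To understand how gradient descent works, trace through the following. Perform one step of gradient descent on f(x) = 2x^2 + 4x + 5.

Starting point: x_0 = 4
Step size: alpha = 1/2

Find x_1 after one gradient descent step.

f(x) = 2x^2 + 4x + 5
f'(x) = 4x + 4
f'(4) = 4*4 + (4) = 20
x_1 = x_0 - alpha * f'(x_0) = 4 - 1/2 * 20 = -6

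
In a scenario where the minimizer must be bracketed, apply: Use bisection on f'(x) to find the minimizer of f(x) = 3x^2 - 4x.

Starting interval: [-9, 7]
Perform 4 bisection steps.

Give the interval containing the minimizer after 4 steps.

Finding critical point of f(x) = 3x^2 - 4x using bisection on f'(x) = 6x + -4.
f'(x) = 0 when x = 2/3.
Starting interval: [-9, 7]
Step 1: mid = -1, f'(mid) = -10, new interval = [-1, 7]
Step 2: mid = 3, f'(mid) = 14, new interval = [-1, 3]
Step 3: mid = 1, f'(mid) = 2, new interval = [-1, 1]
Step 4: mid = 0, f'(mid) = -4, new interval = [0, 1]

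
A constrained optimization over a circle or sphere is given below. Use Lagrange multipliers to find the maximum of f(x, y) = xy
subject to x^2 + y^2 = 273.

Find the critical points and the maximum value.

Lagrange conditions: y = 2*lambda*x and x = 2*lambda*y
If x = 0 then y = 0, violating the constraint, so x, y != 0.
Dividing: y/x = x/y => x^2 = y^2 => y = x or y = -x
Constraint: 2x^2 = 273 => x^2 = 273/2 => x = +/-sqrt(273/2)
Critical points: (sqrt(273/2), sqrt(273/2)), (-sqrt(273/2), -sqrt(273/2)), (sqrt(273/2), -sqrt(273/2)), (-sqrt(273/2), sqrt(273/2))
  y = x:  xy = x^2 = 273/2  at (sqrt(273/2), sqrt(273/2)) and (-sqrt(273/2), -sqrt(273/2))
  y = -x: xy = -x^2 = -273/2 at (sqrt(273/2), -sqrt(273/2)) and (-sqrt(273/2), sqrt(273/2))
Maximum xy = 273/2 at (sqrt(273/2), sqrt(273/2)) and (-sqrt(273/2), -sqrt(273/2))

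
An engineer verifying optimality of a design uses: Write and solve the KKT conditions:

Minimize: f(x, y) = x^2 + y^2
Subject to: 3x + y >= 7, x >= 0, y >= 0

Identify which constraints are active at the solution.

KKT conditions for min x^2 + y^2 s.t. 3x + 1y >= 7, x >= 0, y >= 0:
Stationarity: 2x = mu*3 + mu_x, 2y = mu*1 + mu_y, with mu, mu_x, mu_y >= 0
Complementary slackness: mu*(3x + y - 7) = 0, mu_x*x = 0, mu_y*y = 0
(0, 0) is infeasible (3*0 + 1*0 < 7), so if mu = 0 stationarity would force x = mu_x/2 >= 0, y = mu_y/2 >= 0 with mu_x*x = mu_y*y = 0, i.e. x = y = 0: contradiction. Hence mu > 0 and 3x + y = 7 is active.
Try x > 0, y > 0 (so mu_x = mu_y = 0): x = 3*mu/2, y = 1*mu/2
Substitute: 3*(3*mu/2) + 1*(1*mu/2) = 7
  mu*10/2 = 7 => mu = 7/5
x* = 21/10 > 0, y* = 7/10 > 0, consistent with mu_x = mu_y = 0.
f is convex and the constraints are linear, so this KKT point is the global minimum.
f* = 49/10
Active constraints: 3x + y >= 7 (holds with equality, mu = 7/5 > 0); x >= 0 and y >= 0 are inactive (mu_x = mu_y = 0).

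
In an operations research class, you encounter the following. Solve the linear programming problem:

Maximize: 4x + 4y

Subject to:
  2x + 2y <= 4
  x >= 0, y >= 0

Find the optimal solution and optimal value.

The feasible region has vertices at [(0, 0), (2, 0), (0, 2)].
Checking objective 4x + 4y at each vertex:
  (0, 0): 4*0 + 4*0 = 0
  (2, 0): 4*2 + 4*0 = 8
  (0, 2): 4*0 + 4*2 = 8
Maximum is 8 at (2, 0).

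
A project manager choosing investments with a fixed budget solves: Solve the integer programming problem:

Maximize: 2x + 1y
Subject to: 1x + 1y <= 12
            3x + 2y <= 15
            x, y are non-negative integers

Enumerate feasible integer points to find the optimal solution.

Constraint 1: 1x + 1y <= 12
Constraint 2: 3x + 2y <= 15
Feasible x range (need y >= 0): 0 <= x <= min(12/1, 15/3) => x in {0, ..., 5}.
Enumerate feasible integer points row by row (the coefficient of y is 1 > 0, so for each x the largest feasible y gives the best value):
  x = 0: y <= min((12 - 1*0)/1, (15 - 3*0)/2) => y in {0, ..., 7}; best 2*0 + 1*7 = 7
  x = 1: y <= min((12 - 1*1)/1, (15 - 3*1)/2) => y in {0, ..., 6}; best 2*1 + 1*6 = 8
  x = 2: y <= min((12 - 1*2)/1, (15 - 3*2)/2) => y in {0, ..., 4}; best 2*2 + 1*4 = 8
  x = 3: y <= min((12 - 1*3)/1, (15 - 3*3)/2) => y in {0, ..., 3}; best 2*3 + 1*3 = 9
  x = 4: y <= min((12 - 1*4)/1, (15 - 3*4)/2) => y in {0, ..., 1}; best 2*4 + 1*1 = 9
  x = 5: y <= min((12 - 1*5)/1, (15 - 3*5)/2) => y in {0}; best 2*5 + 1*0 = 10
The maximum 2x + 1y = 10 is achieved at x = 5, y = 0.
Check: 1*5 + 1*0 = 5 <= 12 and 3*5 + 2*0 = 15 <= 15.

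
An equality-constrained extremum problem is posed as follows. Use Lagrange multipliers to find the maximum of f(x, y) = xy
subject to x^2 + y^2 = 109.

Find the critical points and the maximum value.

Lagrange conditions: y = 2*lambda*x and x = 2*lambda*y
If x = 0 then y = 0, violating the constraint, so x, y != 0.
Dividing: y/x = x/y => x^2 = y^2 => y = x or y = -x
Constraint: 2x^2 = 109 => x^2 = 109/2 => x = +/-sqrt(109/2)
Critical points: (sqrt(109/2), sqrt(109/2)), (-sqrt(109/2), -sqrt(109/2)), (sqrt(109/2), -sqrt(109/2)), (-sqrt(109/2), sqrt(109/2))
  y = x:  xy = x^2 = 109/2  at (sqrt(109/2), sqrt(109/2)) and (-sqrt(109/2), -sqrt(109/2))
  y = -x: xy = -x^2 = -109/2 at (sqrt(109/2), -sqrt(109/2)) and (-sqrt(109/2), sqrt(109/2))
Maximum xy = 109/2 at (sqrt(109/2), sqrt(109/2)) and (-sqrt(109/2), -sqrt(109/2))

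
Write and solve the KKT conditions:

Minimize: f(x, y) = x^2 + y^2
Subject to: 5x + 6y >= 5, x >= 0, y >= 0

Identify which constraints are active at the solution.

KKT conditions for min x^2 + y^2 s.t. 5x + 6y >= 5, x >= 0, y >= 0:
Stationarity: 2x = mu*5 + mu_x, 2y = mu*6 + mu_y, with mu, mu_x, mu_y >= 0
Complementary slackness: mu*(5x + 6y - 5) = 0, mu_x*x = 0, mu_y*y = 0
(0, 0) is infeasible (5*0 + 6*0 < 5), so if mu = 0 stationarity would force x = mu_x/2 >= 0, y = mu_y/2 >= 0 with mu_x*x = mu_y*y = 0, i.e. x = y = 0: contradiction. Hence mu > 0 and 5x + 6y = 5 is active.
Try x > 0, y > 0 (so mu_x = mu_y = 0): x = 5*mu/2, y = 6*mu/2
Substitute: 5*(5*mu/2) + 6*(6*mu/2) = 5
  mu*61/2 = 5 => mu = 10/61
x* = 25/61 > 0, y* = 30/61 > 0, consistent with mu_x = mu_y = 0.
f is convex and the constraints are linear, so this KKT point is the global minimum.
f* = 25/61
Active constraints: 5x + 6y >= 5 (holds with equality, mu = 10/61 > 0); x >= 0 and y >= 0 are inactive (mu_x = mu_y = 0).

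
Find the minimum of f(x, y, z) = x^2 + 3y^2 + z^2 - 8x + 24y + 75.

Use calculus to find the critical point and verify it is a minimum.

f(x,y,z) = x^2 + 3y^2 + z^2 - 8x + 24y + 75
df/dx = 2x + (-8) = 0 => x = 4
df/dy = 6y + (24) = 0 => y = -4
df/dz = 2z + (0) = 0 => z = 0
f(4,-4,0) = 1*(4)^2 + 3*(-4)^2 + 1*(0)^2 + -8*(4) + 24*(-4) + 75 = 11
Hessian is diagonal with entries 2, 6, 2 > 0, confirmed minimum.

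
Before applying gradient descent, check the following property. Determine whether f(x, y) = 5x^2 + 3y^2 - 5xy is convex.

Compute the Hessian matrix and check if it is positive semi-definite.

f(x,y) = 5x^2 + 3y^2 - 5xy
Hessian H = [[10, -5], [-5, 6]]
trace(H) = 16, det(H) = 35
Eigenvalues: (16 +/- sqrt(116)) / 2 = 13.39, 2.615
Since both eigenvalues > 0, f is convex.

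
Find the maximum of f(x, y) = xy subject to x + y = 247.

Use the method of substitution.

Substitute y = 247 - x into f(x,y) = xy:
g(x) = x(247 - x) = 247x - x^2
g'(x) = 247 - 2x = 0  =>  x = 247/2
y = 247 - 247/2 = 247/2
Maximum value = (247/2) * (247/2) = 61009/4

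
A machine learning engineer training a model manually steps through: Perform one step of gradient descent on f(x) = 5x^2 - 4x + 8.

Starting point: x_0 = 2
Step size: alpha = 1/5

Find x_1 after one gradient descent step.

f(x) = 5x^2 - 4x + 8
f'(x) = 10x - 4
f'(2) = 10*2 + (-4) = 16
x_1 = x_0 - alpha * f'(x_0) = 2 - 1/5 * 16 = -6/5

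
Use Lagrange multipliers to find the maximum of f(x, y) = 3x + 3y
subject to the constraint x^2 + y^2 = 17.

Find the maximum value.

Set up Lagrange conditions: grad f = lambda * grad g
  3 = 2*lambda*x
  3 = 2*lambda*y
From these: x/y = 3/3, so x = 3t, y = 3t for some t.
Substitute into constraint: (3t)^2 + (3t)^2 = 17
  t^2 * 18 = 17
  t = sqrt(17/18)
Maximum = 3*x + 3*y = (3^2 + 3^2)*t = 18 * sqrt(17/18) = sqrt(306)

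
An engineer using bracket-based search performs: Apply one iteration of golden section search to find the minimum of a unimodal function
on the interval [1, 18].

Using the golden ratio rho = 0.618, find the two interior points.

Golden section search on [1, 18].
Golden ratio rho = 0.618 (approx).
Interior points:
  x_1 = 1 + (1-0.618)*17 = 7.4940
  x_2 = 1 + 0.618*17 = 11.5060
Compare f(x_1) and f(x_2) to determine which subinterval to keep.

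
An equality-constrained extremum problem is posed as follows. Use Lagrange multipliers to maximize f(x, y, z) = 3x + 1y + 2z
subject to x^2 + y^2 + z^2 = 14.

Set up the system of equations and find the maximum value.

Lagrange conditions: 3 = 2*lambda*x, 1 = 2*lambda*y, 2 = 2*lambda*z
So x:3 = y:1 = z:2, i.e. x = 3t, y = 1t, z = 2t
Constraint: t^2*(3^2 + 1^2 + 2^2) = 14
  t^2 * 14 = 14  =>  t = sqrt(1)
Maximum = 3*3t + 1*1t + 2*2t = 14*sqrt(1) = 14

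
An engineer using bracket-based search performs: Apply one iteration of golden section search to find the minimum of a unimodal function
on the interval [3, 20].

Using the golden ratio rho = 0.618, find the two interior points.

Golden section search on [3, 20].
Golden ratio rho = 0.618 (approx).
Interior points:
  x_1 = 3 + (1-0.618)*17 = 9.4940
  x_2 = 3 + 0.618*17 = 13.5060
Compare f(x_1) and f(x_2) to determine which subinterval to keep.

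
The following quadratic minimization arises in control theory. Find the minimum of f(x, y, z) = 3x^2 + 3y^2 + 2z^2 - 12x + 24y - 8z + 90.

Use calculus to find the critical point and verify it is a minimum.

f(x,y,z) = 3x^2 + 3y^2 + 2z^2 - 12x + 24y - 8z + 90
df/dx = 6x + (-12) = 0 => x = 2
df/dy = 6y + (24) = 0 => y = -4
df/dz = 4z + (-8) = 0 => z = 2
f(2,-4,2) = 3*(2)^2 + 3*(-4)^2 + 2*(2)^2 + -12*(2) + 24*(-4) + -8*(2) + 90 = 22
Hessian is diagonal with entries 6, 6, 4 > 0, confirmed minimum.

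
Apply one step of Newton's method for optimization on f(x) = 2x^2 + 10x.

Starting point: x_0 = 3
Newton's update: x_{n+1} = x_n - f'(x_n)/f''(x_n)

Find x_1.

f(x) = 2x^2 + 10x
f'(x) = 4x + (10), f''(x) = 4
Newton step: x_1 = x_0 - f'(x_0)/f''(x_0)
f'(3) = 22
x_1 = 3 - 22/4 = -5/2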